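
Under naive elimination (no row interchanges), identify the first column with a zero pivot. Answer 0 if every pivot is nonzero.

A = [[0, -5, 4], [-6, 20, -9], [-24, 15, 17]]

first zero-pivot column = 1

Naive forward elimination:
Pivot entry (1,1) is zero but row 2 has -6 in column 1 -> naive elimination stops; a row interchange (e.g. R1 <-> R2) would be required here.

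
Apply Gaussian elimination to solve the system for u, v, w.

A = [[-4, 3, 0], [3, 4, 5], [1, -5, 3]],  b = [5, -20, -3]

Forward elimination on [A|b]:
R2 <- R2 - (-3/4)*R1:  [     0   25/4      5  -65/4 ]
R3 <- R3 - (-1/4)*R1:  [     0  -17/4      3   -7/4 ]
R3 <- R3 - (-17/25)*R2:  [     0      0   32/5  -64/5 ]
Row echelon form:
[ -4     3     0  |      5 ]
[  0  25/4     5  |  -65/4 ]
[  0     0  32/5  |  -64/5 ]
Back-substitution:
w = (-64/5) / (32/5) = -2
v = (-65/4 - (5)*(-2)) / (25/4) = -1
u = (5 - (3)*(-1)) / -4 = -2

(-2, -1, -2)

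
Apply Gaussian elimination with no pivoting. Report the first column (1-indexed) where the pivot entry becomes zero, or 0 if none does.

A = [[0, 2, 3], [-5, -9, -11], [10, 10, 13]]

Naive forward elimination:
Pivot entry (1,1) is zero but row 2 has -5 in column 1 -> naive elimination stops; a row interchange (e.g. R1 <-> R2) would be required here.

first zero-pivot column = 1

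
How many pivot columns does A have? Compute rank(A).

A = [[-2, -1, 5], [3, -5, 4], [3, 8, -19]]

rank(A) = 2

Row reduction:
R2 <- R2 - (-3/2)*R1:  [     0  -13/2   23/2 ]
R3 <- R3 - (-3/2)*R1:  [     0   13/2  -23/2 ]
R3 <- R3 - (-1)*R2:  [ 0  0  0 ]
Row echelon form:
[ -2     -1     5 ]
[  0  -13/2  23/2 ]
[  0      0     0 ]
Nonzero rows / pivot columns: 2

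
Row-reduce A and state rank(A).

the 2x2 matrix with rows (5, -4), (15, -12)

Row reduction:
R2 <- R2 - (3)*R1:  [ 0  0 ]
Row echelon form:
[ 5  -4 ]
[ 0   0 ]
Nonzero rows / pivot columns: 1

rank(A) = 1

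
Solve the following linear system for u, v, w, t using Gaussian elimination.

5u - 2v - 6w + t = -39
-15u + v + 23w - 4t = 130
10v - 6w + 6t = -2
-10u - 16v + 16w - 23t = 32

(-3, 1, 4, 2)

Forward elimination on [A|b]:
R2 <- R2 - (-3)*R1:  [  0  -5   5  -1  13 ]
R4 <- R4 - (-2)*R1:  [   0  -20    4  -21  -46 ]
R3 <- R3 - (-2)*R2:  [  0   0   4   4  24 ]
R4 <- R4 - (4)*R2:  [   0    0  -16  -17  -98 ]
R4 <- R4 - (-4)*R3:  [  0   0   0  -1  -2 ]
Row echelon form:
[ 5  -2  -6   1  |  -39 ]
[ 0  -5   5  -1  |   13 ]
[ 0   0   4   4  |   24 ]
[ 0   0   0  -1  |   -2 ]
Back-substitution:
t = (-2) / -1 = 2
w = (24 - (4)*(2)) / 4 = 4
v = (13 - (5)*(4) - (-1)*(2)) / -5 = 1
u = (-39 - (-2)*(1) - (-6)*(4) - (1)*(2)) / 5 = -3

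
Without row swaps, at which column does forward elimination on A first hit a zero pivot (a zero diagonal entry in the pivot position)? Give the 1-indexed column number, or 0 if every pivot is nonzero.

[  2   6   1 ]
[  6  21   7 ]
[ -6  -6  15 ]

first zero-pivot column = 0

Naive forward elimination:
R2 <- R2 - (3)*R1:  [ 0  3  4 ]
R3 <- R3 - (-3)*R1:  [  0  12  18 ]
R3 <- R3 - (4)*R2:  [ 0  0  2 ]
All pivots nonzero; naive elimination completes without hitting a zero pivot.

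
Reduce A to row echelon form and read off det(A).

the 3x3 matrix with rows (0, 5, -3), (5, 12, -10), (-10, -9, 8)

Forward elimination:
R1 <-> R2   (pivot in column 1 was zero)
[   5  12  -10 ]
[   0   5   -3 ]
[ -10  -9    8 ]
R3 <- R3 - (-2)*R1:  [   0   15  -12 ]
R3 <- R3 - (3)*R2:  [  0   0  -3 ]
Upper-triangular form:
[ 5  12  -10 ]
[ 0   5   -3 ]
[ 0   0   -3 ]
det(A) = (-1)^1 * (5) * (5) * (-3) = 75  (1 row swap -> sign -1)

det(A) = 75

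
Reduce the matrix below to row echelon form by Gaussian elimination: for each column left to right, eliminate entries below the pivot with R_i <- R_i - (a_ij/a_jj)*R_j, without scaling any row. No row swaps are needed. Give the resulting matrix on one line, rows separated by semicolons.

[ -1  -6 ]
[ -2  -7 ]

Forward elimination:
R2 <- R2 - (2)*R1:  [ 0  5 ]
Row echelon form:
[ -1  -6 ]
[  0   5 ]

REF = [-1 -6; 0 5]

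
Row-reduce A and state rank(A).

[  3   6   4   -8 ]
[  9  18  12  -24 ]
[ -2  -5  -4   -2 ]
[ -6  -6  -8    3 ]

Row reduction:
R2 <- R2 - (3)*R1:  [ 0  0  0  0 ]
R3 <- R3 - (-2/3)*R1:  [     0     -1   -4/3  -22/3 ]
R4 <- R4 - (-2)*R1:  [   0    6    0  -13 ]
R2 <-> R3   (pivot in column 2 was zero)
[ 3   6     4     -8 ]
[ 0  -1  -4/3  -22/3 ]
[ 0   0     0      0 ]
[ 0   6     0    -13 ]
R4 <- R4 - (-6)*R2:  [   0    0   -8  -57 ]
R3 <-> R4   (pivot in column 3 was zero)
[ 3   6     4     -8 ]
[ 0  -1  -4/3  -22/3 ]
[ 0   0    -8    -57 ]
[ 0   0     0      0 ]
Row echelon form:
[ 3   6     4     -8 ]
[ 0  -1  -4/3  -22/3 ]
[ 0   0    -8    -57 ]
[ 0   0     0      0 ]
Nonzero rows / pivot columns: 3

rank(A) = 3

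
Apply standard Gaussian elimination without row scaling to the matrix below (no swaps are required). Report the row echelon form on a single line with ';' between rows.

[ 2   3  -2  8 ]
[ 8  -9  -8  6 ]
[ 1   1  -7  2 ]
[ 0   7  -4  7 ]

REF = [2 3 -2 8; 0 -21 0 -26; 0 0 -6 -29/21; 0 0 0 -47/63]

Forward elimination:
R2 <- R2 - (4)*R1:  [   0  -21    0  -26 ]
R3 <- R3 - (1/2)*R1:  [    0  -1/2    -6    -2 ]
R3 <- R3 - (1/42)*R2:  [      0       0      -6  -29/21 ]
R4 <- R4 - (-1/3)*R2:  [    0     0    -4  -5/3 ]
R4 <- R4 - (2/3)*R3:  [      0       0       0  -47/63 ]
Row echelon form:
[ 2    3  -2       8 ]
[ 0  -21   0     -26 ]
[ 0    0  -6  -29/21 ]
[ 0    0   0  -47/63 ]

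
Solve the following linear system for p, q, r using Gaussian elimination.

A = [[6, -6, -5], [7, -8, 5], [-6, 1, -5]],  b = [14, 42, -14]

(0, -4, 2)

Forward elimination on [A|b]:
R2 <- R2 - (7/6)*R1:  [    0    -1  65/6  77/3 ]
R3 <- R3 - (-1)*R1:  [   0   -5  -10    0 ]
R3 <- R3 - (5)*R2:  [      0       0  -385/6  -385/3 ]
Row echelon form:
[ 6  -6      -5  |      14 ]
[ 0  -1    65/6  |    77/3 ]
[ 0   0  -385/6  |  -385/3 ]
Back-substitution:
r = (-385/3) / (-385/6) = 2
q = (77/3 - (65/6)*(2)) / -1 = -4
p = (14 - (-6)*(-4) - (-5)*(2)) / 6 = 0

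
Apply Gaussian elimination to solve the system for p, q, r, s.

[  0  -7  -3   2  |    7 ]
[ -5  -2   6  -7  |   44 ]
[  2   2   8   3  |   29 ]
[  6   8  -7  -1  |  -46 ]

Forward elimination on [A|b]:
R1 <-> R2   (pivot in column 1 was zero)
[ -5  -2   6  -7   44 ]
[  0  -7  -3   2    7 ]
[  2   2   8   3   29 ]
[  6   8  -7  -1  -46 ]
R3 <- R3 - (-2/5)*R1:  [     0    6/5   52/5    1/5  233/5 ]
R4 <- R4 - (-6/5)*R1:  [     0   28/5    1/5  -47/5   34/5 ]
R3 <- R3 - (-6/35)*R2:  [      0       0  346/35   19/35   239/5 ]
R4 <- R4 - (-4/5)*R2:  [     0      0  -11/5  -39/5   62/5 ]
R4 <- R4 - (-77/346)*R3:  [         0          0          0  -2657/346   7971/346 ]
Row echelon form:
[ -5  -2       6         -7  |        44 ]
[  0  -7      -3          2  |         7 ]
[  0   0  346/35      19/35  |     239/5 ]
[  0   0       0  -2657/346  |  7971/346 ]
Back-substitution:
s = (7971/346) / (-2657/346) = -3
r = (239/5 - (19/35)*(-3)) / (346/35) = 5
q = (7 - (-3)*(5) - (2)*(-3)) / -7 = -4
p = (44 - (-2)*(-4) - (6)*(5) - (-7)*(-3)) / -5 = 3

(3, -4, 5, -3)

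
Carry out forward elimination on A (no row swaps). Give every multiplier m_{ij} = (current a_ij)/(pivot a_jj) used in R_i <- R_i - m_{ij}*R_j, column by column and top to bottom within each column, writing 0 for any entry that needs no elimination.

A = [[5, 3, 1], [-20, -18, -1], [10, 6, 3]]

multipliers: -4, 2, 0

Forward elimination:
R2 <- R2 - (-4)*R1:  [  0  -6   3 ]
R3 <- R3 - (2)*R1:  [ 0  0  1 ]
R3: entry in column 2 is already 0 -> m_{32} = 0 (no row operation needed)
Multipliers (in order of application): m_{21} = -4, m_{31} = 2, m_{32} = 0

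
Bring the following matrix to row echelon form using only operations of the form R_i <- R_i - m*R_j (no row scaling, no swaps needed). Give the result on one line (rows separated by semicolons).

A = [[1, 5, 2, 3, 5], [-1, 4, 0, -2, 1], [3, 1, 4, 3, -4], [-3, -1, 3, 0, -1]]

REF = [1 5 2 3 5; 0 9 2 1 6; 0 0 10/9 -40/9 -29/3; 0 0 0 31 559/10]

Forward elimination:
R2 <- R2 - (-1)*R1:  [ 0  9  2  1  6 ]
R3 <- R3 - (3)*R1:  [   0  -14   -2   -6  -19 ]
R4 <- R4 - (-3)*R1:  [  0  14   9   9  14 ]
R3 <- R3 - (-14/9)*R2:  [     0      0   10/9  -40/9  -29/3 ]
R4 <- R4 - (14/9)*R2:  [    0     0  53/9  67/9  14/3 ]
R4 <- R4 - (53/10)*R3:  [      0       0       0      31  559/10 ]
Row echelon form:
[ 1  5     2      3       5 ]
[ 0  9     2      1       6 ]
[ 0  0  10/9  -40/9   -29/3 ]
[ 0  0     0     31  559/10 ]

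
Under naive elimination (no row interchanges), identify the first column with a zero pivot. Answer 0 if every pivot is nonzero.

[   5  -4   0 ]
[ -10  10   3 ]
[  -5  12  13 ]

first zero-pivot column = 0

Naive forward elimination:
R2 <- R2 - (-2)*R1:  [ 0  2  3 ]
R3 <- R3 - (-1)*R1:  [  0   8  13 ]
R3 <- R3 - (4)*R2:  [ 0  0  1 ]
All pivots nonzero; naive elimination completes without hitting a zero pivot.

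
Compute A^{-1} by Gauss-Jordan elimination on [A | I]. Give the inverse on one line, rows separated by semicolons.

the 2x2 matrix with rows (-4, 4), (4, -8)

Gauss-Jordan on [A | I]:
R1 <- (1/-4)*R1:  [    1    -1  |  -1/4     0 ]
R2 <- R2 - (4)*R1:  [  0  -4  |   1   1 ]
R2 <- (1/-4)*R2:  [    0     1  |  -1/4  -1/4 ]
R1 <- R1 - (-1)*R2:  [    1     0  |  -1/2  -1/4 ]
Right block of [I | A^{-1}] is the inverse:
[ -1/2  -1/4 ]
[ -1/4  -1/4 ]

inverse = [-1/2 -1/4; -1/4 -1/4]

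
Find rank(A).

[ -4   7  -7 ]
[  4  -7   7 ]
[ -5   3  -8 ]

rank(A) = 2

Row reduction:
R2 <- R2 - (-1)*R1:  [ 0  0  0 ]
R3 <- R3 - (5/4)*R1:  [     0  -23/4    3/4 ]
R2 <-> R3   (pivot in column 2 was zero)
[ -4      7   -7 ]
[  0  -23/4  3/4 ]
[  0      0    0 ]
Row echelon form:
[ -4      7   -7 ]
[  0  -23/4  3/4 ]
[  0      0    0 ]
Nonzero rows / pivot columns: 2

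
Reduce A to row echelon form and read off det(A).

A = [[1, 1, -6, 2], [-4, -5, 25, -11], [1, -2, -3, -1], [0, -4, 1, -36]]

det(A) = -18

Forward elimination:
R2 <- R2 - (-4)*R1:  [  0  -1   1  -3 ]
R3 <- R3 - (1)*R1:  [  0  -3   3  -3 ]
R3 <- R3 - (3)*R2:  [ 0  0  0  6 ]
R4 <- R4 - (4)*R2:  [   0    0   -3  -24 ]
R3 <-> R4   (pivot in column 3 was zero)
[ 1   1  -6    2 ]
[ 0  -1   1   -3 ]
[ 0   0  -3  -24 ]
[ 0   0   0    6 ]
Upper-triangular form:
[ 1   1  -6    2 ]
[ 0  -1   1   -3 ]
[ 0   0  -3  -24 ]
[ 0   0   0    6 ]
det(A) = (-1)^1 * (1) * (-1) * (-3) * (6) = -18  (1 row swap -> sign -1)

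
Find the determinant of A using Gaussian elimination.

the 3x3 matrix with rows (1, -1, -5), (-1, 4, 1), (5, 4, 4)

det(A) = 123

Forward elimination:
R2 <- R2 - (-1)*R1:  [  0   3  -4 ]
R3 <- R3 - (5)*R1:  [  0   9  29 ]
R3 <- R3 - (3)*R2:  [  0   0  41 ]
Upper-triangular form:
[ 1  -1  -5 ]
[ 0   3  -4 ]
[ 0   0  41 ]
det(A) = (-1)^0 * (1) * (3) * (41) = 123  (0 row swaps -> sign +1)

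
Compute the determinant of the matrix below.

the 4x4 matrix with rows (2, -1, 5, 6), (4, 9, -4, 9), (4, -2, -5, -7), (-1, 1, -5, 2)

det(A) = -2474

Forward elimination:
R2 <- R2 - (2)*R1:  [   0   11  -14   -3 ]
R3 <- R3 - (2)*R1:  [   0    0  -15  -19 ]
R4 <- R4 - (-1/2)*R1:  [    0   1/2  -5/2     5 ]
R4 <- R4 - (1/22)*R2:  [      0       0  -41/22  113/22 ]
R4 <- R4 - (41/330)*R3:  [        0         0         0  1237/165 ]
Upper-triangular form:
[ 2  -1    5         6 ]
[ 0  11  -14        -3 ]
[ 0   0  -15       -19 ]
[ 0   0    0  1237/165 ]
det(A) = (-1)^0 * (2) * (11) * (-15) * (1237/165) = -2474  (0 row swaps -> sign +1)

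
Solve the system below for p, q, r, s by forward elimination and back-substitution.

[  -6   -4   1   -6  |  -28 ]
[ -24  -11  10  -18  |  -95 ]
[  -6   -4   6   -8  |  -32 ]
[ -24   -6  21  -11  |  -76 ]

Forward elimination on [A|b]:
R2 <- R2 - (4)*R1:  [  0   5   6   6  17 ]
R3 <- R3 - (1)*R1:  [  0   0   5  -2  -4 ]
R4 <- R4 - (4)*R1:  [  0  10  17  13  36 ]
R4 <- R4 - (2)*R2:  [ 0  0  5  1  2 ]
R4 <- R4 - (1)*R3:  [ 0  0  0  3  6 ]
Row echelon form:
[ -6  -4  1  -6  |  -28 ]
[  0   5  6   6  |   17 ]
[  0   0  5  -2  |   -4 ]
[  0   0  0   3  |    6 ]
Back-substitution:
s = (6) / 3 = 2
r = (-4 - (-2)*(2)) / 5 = 0
q = (17 - (6)*(0) - (6)*(2)) / 5 = 1
p = (-28 - (-4)*(1) - (1)*(0) - (-6)*(2)) / -6 = 2

(2, 1, 0, 2)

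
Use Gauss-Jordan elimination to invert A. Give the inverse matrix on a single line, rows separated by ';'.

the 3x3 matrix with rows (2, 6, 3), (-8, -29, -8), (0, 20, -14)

inverse = [-283/10 -36/5 -39/20; 28/5 7/5 2/5; 8 2 1/2]

Gauss-Jordan on [A | I]:
R1 <- (1/2)*R1:  [   1    3  3/2  |  1/2    0    0 ]
R2 <- R2 - (-8)*R1:  [  0  -5   4  |   4   1   0 ]
R2 <- (1/-5)*R2:  [    0     1  -4/5  |  -4/5  -1/5     0 ]
R1 <- R1 - (3)*R2:  [     1      0  39/10  |  29/10    3/5      0 ]
R3 <- R3 - (20)*R2:  [  0   0   2  |  16   4   1 ]
R3 <- (1/2)*R3:  [   0    0    1  |    8    2  1/2 ]
R1 <- R1 - (39/10)*R3:  [       1        0        0  |  -283/10    -36/5   -39/20 ]
R2 <- R2 - (-4/5)*R3:  [    0     1     0  |  28/5   7/5   2/5 ]
Right block of [I | A^{-1}] is the inverse:
[ -283/10  -36/5  -39/20 ]
[    28/5    7/5     2/5 ]
[       8      2     1/2 ]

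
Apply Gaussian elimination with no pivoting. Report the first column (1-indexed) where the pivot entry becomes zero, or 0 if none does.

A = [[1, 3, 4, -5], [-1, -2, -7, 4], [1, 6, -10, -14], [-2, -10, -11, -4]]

first zero-pivot column = 4

Naive forward elimination:
R2 <- R2 - (-1)*R1:  [  0   1  -3  -1 ]
R3 <- R3 - (1)*R1:  [   0    3  -14   -9 ]
R4 <- R4 - (-2)*R1:  [   0   -4   -3  -14 ]
R3 <- R3 - (3)*R2:  [  0   0  -5  -6 ]
R4 <- R4 - (-4)*R2:  [   0    0  -15  -18 ]
R4 <- R4 - (3)*R3:  [ 0  0  0  0 ]
Matrix at this point:
[ 1  3   4  -5 ]
[ 0  1  -3  -1 ]
[ 0  0  -5  -6 ]
[ 0  0   0   0 ]
Pivot entry (4,4) in the last row is zero and there are no rows below to swap with -> zero pivot in column 4 (A is singular).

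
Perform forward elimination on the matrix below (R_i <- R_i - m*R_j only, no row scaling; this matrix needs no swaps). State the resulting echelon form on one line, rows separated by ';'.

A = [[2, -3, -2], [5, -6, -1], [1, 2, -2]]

Forward elimination:
R2 <- R2 - (5/2)*R1:  [   0  3/2    4 ]
R3 <- R3 - (1/2)*R1:  [   0  7/2   -1 ]
R3 <- R3 - (7/3)*R2:  [     0      0  -31/3 ]
Row echelon form:
[ 2   -3     -2 ]
[ 0  3/2      4 ]
[ 0    0  -31/3 ]

REF = [2 -3 -2; 0 3/2 4; 0 0 -31/3]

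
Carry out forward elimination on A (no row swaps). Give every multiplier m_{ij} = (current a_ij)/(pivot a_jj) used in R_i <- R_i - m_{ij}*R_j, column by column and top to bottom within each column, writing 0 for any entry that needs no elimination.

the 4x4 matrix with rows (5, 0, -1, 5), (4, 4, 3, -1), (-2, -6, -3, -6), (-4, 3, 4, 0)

Forward elimination:
R2 <- R2 - (4/5)*R1:  [    0     4  19/5    -5 ]
R3 <- R3 - (-2/5)*R1:  [     0     -6  -17/5     -4 ]
R4 <- R4 - (-4/5)*R1:  [    0     3  16/5     4 ]
R3 <- R3 - (-3/2)*R2:  [     0      0  23/10  -23/2 ]
R4 <- R4 - (3/4)*R2:  [    0     0  7/20  31/4 ]
R4 <- R4 - (7/46)*R3:  [    0     0     0  19/2 ]
Multipliers (in order of application): m_{21} = 4/5, m_{31} = -2/5, m_{41} = -4/5, m_{32} = -3/2, m_{42} = 3/4, m_{43} = 7/46

multipliers: 4/5, -2/5, -4/5, -3/2, 3/4, 7/46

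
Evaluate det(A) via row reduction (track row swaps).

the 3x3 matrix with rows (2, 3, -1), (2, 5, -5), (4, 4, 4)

det(A) = 8

Forward elimination:
R2 <- R2 - (1)*R1:  [  0   2  -4 ]
R3 <- R3 - (2)*R1:  [  0  -2   6 ]
R3 <- R3 - (-1)*R2:  [ 0  0  2 ]
Upper-triangular form:
[ 2  3  -1 ]
[ 0  2  -4 ]
[ 0  0   2 ]
det(A) = (-1)^0 * (2) * (2) * (2) = 8  (0 row swaps -> sign +1)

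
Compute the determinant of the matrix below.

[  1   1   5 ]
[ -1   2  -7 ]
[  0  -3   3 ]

det(A) = 3

Forward elimination:
R2 <- R2 - (-1)*R1:  [  0   3  -2 ]
R3 <- R3 - (-1)*R2:  [ 0  0  1 ]
Upper-triangular form:
[ 1  1   5 ]
[ 0  3  -2 ]
[ 0  0   1 ]
det(A) = (-1)^0 * (1) * (3) * (1) = 3  (0 row swaps -> sign +1)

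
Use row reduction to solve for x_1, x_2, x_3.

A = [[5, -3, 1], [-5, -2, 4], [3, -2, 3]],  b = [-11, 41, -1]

(-5, -4, 2)

Forward elimination on [A|b]:
R2 <- R2 - (-1)*R1:  [  0  -5   5  30 ]
R3 <- R3 - (3/5)*R1:  [    0  -1/5  12/5  28/5 ]
R3 <- R3 - (1/25)*R2:  [    0     0  11/5  22/5 ]
Row echelon form:
[ 5  -3     1  |   -11 ]
[ 0  -5     5  |    30 ]
[ 0   0  11/5  |  22/5 ]
Back-substitution:
x_3 = (22/5) / (11/5) = 2
x_2 = (30 - (5)*(2)) / -5 = -4
x_1 = (-11 - (-3)*(-4) - (1)*(2)) / 5 = -5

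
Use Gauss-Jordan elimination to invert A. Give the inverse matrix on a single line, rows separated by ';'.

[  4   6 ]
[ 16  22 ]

Gauss-Jordan on [A | I]:
R1 <- (1/4)*R1:  [   1  3/2  |  1/4    0 ]
R2 <- R2 - (16)*R1:  [  0  -2  |  -4   1 ]
R2 <- (1/-2)*R2:  [    0     1  |     2  -1/2 ]
R1 <- R1 - (3/2)*R2:  [     1      0  |  -11/4    3/4 ]
Right block of [I | A^{-1}] is the inverse:
[ -11/4   3/4 ]
[     2  -1/2 ]

inverse = [-11/4 3/4; 2 -1/2]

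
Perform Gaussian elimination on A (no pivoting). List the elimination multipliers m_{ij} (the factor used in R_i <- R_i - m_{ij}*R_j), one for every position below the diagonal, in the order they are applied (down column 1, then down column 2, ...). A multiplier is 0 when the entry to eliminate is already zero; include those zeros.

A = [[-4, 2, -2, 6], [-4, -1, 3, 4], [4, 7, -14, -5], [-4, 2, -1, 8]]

multipliers: 1, -1, 1, -3, 0, -1

Forward elimination:
R2 <- R2 - (1)*R1:  [  0  -3   5  -2 ]
R3 <- R3 - (-1)*R1:  [   0    9  -16    1 ]
R4 <- R4 - (1)*R1:  [ 0  0  1  2 ]
R3 <- R3 - (-3)*R2:  [  0   0  -1  -5 ]
R4: entry in column 2 is already 0 -> m_{42} = 0 (no row operation needed)
R4 <- R4 - (-1)*R3:  [  0   0   0  -3 ]
Multipliers (in order of application): m_{21} = 1, m_{31} = -1, m_{41} = 1, m_{32} = -3, m_{42} = 0, m_{43} = -1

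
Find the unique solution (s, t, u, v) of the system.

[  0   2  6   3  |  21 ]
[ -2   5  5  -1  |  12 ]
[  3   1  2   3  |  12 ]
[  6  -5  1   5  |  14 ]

(1, 0, 3, 1)

Forward elimination on [A|b]:
R1 <-> R2   (pivot in column 1 was zero)
[ -2   5  5  -1  12 ]
[  0   2  6   3  21 ]
[  3   1  2   3  12 ]
[  6  -5  1   5  14 ]
R3 <- R3 - (-3/2)*R1:  [    0  17/2  19/2   3/2    30 ]
R4 <- R4 - (-3)*R1:  [  0  10  16   2  50 ]
R3 <- R3 - (17/4)*R2:  [      0       0     -16   -45/4  -237/4 ]
R4 <- R4 - (5)*R2:  [   0    0  -14  -13  -55 ]
R4 <- R4 - (7/8)*R3:  [       0        0        0  -101/32  -101/32 ]
Row echelon form:
[ -2  5    5       -1  |       12 ]
[  0  2    6        3  |       21 ]
[  0  0  -16    -45/4  |   -237/4 ]
[  0  0    0  -101/32  |  -101/32 ]
Back-substitution:
v = (-101/32) / (-101/32) = 1
u = (-237/4 - (-45/4)*(1)) / -16 = 3
t = (21 - (6)*(3) - (3)*(1)) / 2 = 0
s = (12 - (5)*(0) - (5)*(3) - (-1)*(1)) / -2 = 1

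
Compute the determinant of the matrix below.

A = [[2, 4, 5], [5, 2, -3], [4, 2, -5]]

Forward elimination:
R2 <- R2 - (5/2)*R1:  [     0     -8  -31/2 ]
R3 <- R3 - (2)*R1:  [   0   -6  -15 ]
R3 <- R3 - (3/4)*R2:  [     0      0  -27/8 ]
Upper-triangular form:
[ 2   4      5 ]
[ 0  -8  -31/2 ]
[ 0   0  -27/8 ]
det(A) = (-1)^0 * (2) * (-8) * (-27/8) = 54  (0 row swaps -> sign +1)

det(A) = 54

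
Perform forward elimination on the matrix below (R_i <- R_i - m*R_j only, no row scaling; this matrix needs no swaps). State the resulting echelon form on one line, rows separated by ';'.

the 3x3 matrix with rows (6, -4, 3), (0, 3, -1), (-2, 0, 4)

Forward elimination:
R3 <- R3 - (-1/3)*R1:  [    0  -4/3     5 ]
R3 <- R3 - (-4/9)*R2:  [    0     0  41/9 ]
Row echelon form:
[ 6  -4     3 ]
[ 0   3    -1 ]
[ 0   0  41/9 ]

REF = [6 -4 3; 0 3 -1; 0 0 41/9]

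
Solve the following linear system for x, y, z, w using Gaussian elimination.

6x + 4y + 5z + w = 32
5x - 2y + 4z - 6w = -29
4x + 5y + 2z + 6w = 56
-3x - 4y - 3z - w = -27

Forward elimination on [A|b]:
R2 <- R2 - (5/6)*R1:  [      0   -16/3    -1/6   -41/6  -167/3 ]
R3 <- R3 - (2/3)*R1:  [     0    7/3   -4/3   16/3  104/3 ]
R4 <- R4 - (-1/2)*R1:  [    0    -2  -1/2  -1/2   -11 ]
R3 <- R3 - (-7/16)*R2:  [      0       0  -45/32   75/32  165/16 ]
R4 <- R4 - (3/8)*R2:  [     0      0  -7/16  33/16   79/8 ]
R4 <- R4 - (14/45)*R3:  [    0     0     0   4/3  20/3 ]
Row echelon form:
[ 6      4       5      1  |      32 ]
[ 0  -16/3    -1/6  -41/6  |  -167/3 ]
[ 0      0  -45/32  75/32  |  165/16 ]
[ 0      0       0    4/3  |    20/3 ]
Back-substitution:
w = (20/3) / (4/3) = 5
z = (165/16 - (75/32)*(5)) / (-45/32) = 1
y = (-167/3 - (-1/6)*(1) - (-41/6)*(5)) / (-16/3) = 4
x = (32 - (4)*(4) - (5)*(1) - (1)*(5)) / 6 = 1

(1, 4, 1, 5)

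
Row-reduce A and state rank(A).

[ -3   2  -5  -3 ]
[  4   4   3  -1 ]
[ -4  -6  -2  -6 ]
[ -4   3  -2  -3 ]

rank(A) = 4

Row reduction:
R2 <- R2 - (-4/3)*R1:  [     0   20/3  -11/3     -5 ]
R3 <- R3 - (4/3)*R1:  [     0  -26/3   14/3     -2 ]
R4 <- R4 - (4/3)*R1:  [    0   1/3  14/3     1 ]
R3 <- R3 - (-13/10)*R2:  [     0      0  -1/10  -17/2 ]
R4 <- R4 - (1/20)*R2:  [     0      0  97/20    5/4 ]
R4 <- R4 - (-97/2)*R3:  [    0     0     0  -411 ]
Row echelon form:
[ -3     2     -5     -3 ]
[  0  20/3  -11/3     -5 ]
[  0     0  -1/10  -17/2 ]
[  0     0      0   -411 ]
Nonzero rows / pivot columns: 4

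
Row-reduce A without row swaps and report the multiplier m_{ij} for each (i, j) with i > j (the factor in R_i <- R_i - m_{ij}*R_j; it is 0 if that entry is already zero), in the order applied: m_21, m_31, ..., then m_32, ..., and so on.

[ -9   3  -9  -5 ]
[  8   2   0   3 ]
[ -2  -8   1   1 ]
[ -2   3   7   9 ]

multipliers: -8/9, 2/9, 2/9, -13/7, 1/2, -91/83

Forward elimination:
R2 <- R2 - (-8/9)*R1:  [     0   14/3     -8  -13/9 ]
R3 <- R3 - (2/9)*R1:  [     0  -26/3      3   19/9 ]
R4 <- R4 - (2/9)*R1:  [    0   7/3     9  91/9 ]
R3 <- R3 - (-13/7)*R2:  [     0      0  -83/7   -4/7 ]
R4 <- R4 - (1/2)*R2:  [    0     0    13  65/6 ]
R4 <- R4 - (-91/83)*R3:  [        0         0         0  5083/498 ]
Multipliers (in order of application): m_{21} = -8/9, m_{31} = 2/9, m_{41} = 2/9, m_{32} = -13/7, m_{42} = 1/2, m_{43} = -91/83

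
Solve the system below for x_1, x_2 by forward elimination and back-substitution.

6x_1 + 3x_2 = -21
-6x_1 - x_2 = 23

(-4, 1)

Forward elimination on [A|b]:
R2 <- R2 - (-1)*R1:  [ 0  2  2 ]
Row echelon form:
[ 6  3  |  -21 ]
[ 0  2  |    2 ]
Back-substitution:
x_2 = (2) / 2 = 1
x_1 = (-21 - (3)*(1)) / 6 = -4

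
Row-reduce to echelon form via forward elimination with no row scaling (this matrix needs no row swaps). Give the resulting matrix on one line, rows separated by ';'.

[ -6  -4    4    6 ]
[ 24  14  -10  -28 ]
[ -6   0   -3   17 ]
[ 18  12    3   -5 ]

Forward elimination:
R2 <- R2 - (-4)*R1:  [  0  -2   6  -4 ]
R3 <- R3 - (1)*R1:  [  0   4  -7  11 ]
R4 <- R4 - (-3)*R1:  [  0   0  15  13 ]
R3 <- R3 - (-2)*R2:  [ 0  0  5  3 ]
R4 <- R4 - (3)*R3:  [ 0  0  0  4 ]
Row echelon form:
[ -6  -4  4   6 ]
[  0  -2  6  -4 ]
[  0   0  5   3 ]
[  0   0  0   4 ]

REF = [-6 -4 4 6; 0 -2 6 -4; 0 0 5 3; 0 0 0 4]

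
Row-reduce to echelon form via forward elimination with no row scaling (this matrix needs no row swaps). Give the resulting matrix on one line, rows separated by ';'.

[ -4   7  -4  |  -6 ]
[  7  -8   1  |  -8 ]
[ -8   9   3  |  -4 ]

REF = [-4 7 -4 -6; 0 17/4 -6 -37/2; 0 0 67/17 -234/17]

Forward elimination:
R2 <- R2 - (-7/4)*R1:  [     0   17/4     -6  -37/2 ]
R3 <- R3 - (2)*R1:  [  0  -5  11   8 ]
R3 <- R3 - (-20/17)*R2:  [       0        0    67/17  -234/17 ]
Row echelon form:
[ -4     7     -4  |       -6 ]
[  0  17/4     -6  |    -37/2 ]
[  0     0  67/17  |  -234/17 ]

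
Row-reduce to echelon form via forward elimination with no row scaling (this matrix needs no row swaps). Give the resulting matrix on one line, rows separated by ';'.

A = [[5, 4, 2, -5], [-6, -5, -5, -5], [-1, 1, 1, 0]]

Forward elimination:
R2 <- R2 - (-6/5)*R1:  [     0   -1/5  -13/5    -11 ]
R3 <- R3 - (-1/5)*R1:  [   0  9/5  7/5   -1 ]
R3 <- R3 - (-9)*R2:  [    0     0   -22  -100 ]
Row echelon form:
[ 5     4      2    -5 ]
[ 0  -1/5  -13/5   -11 ]
[ 0     0    -22  -100 ]

REF = [5 4 2 -5; 0 -1/5 -13/5 -11; 0 0 -22 -100]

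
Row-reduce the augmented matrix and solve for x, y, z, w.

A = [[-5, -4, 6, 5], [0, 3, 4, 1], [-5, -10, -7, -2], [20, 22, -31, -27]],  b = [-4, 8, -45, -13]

(5, 1, 0, 5)

Forward elimination on [A|b]:
R3 <- R3 - (1)*R1:  [   0   -6  -13   -7  -41 ]
R4 <- R4 - (-4)*R1:  [   0    6   -7   -7  -29 ]
R3 <- R3 - (-2)*R2:  [   0    0   -5   -5  -25 ]
R4 <- R4 - (2)*R2:  [   0    0  -15   -9  -45 ]
R4 <- R4 - (3)*R3:  [  0   0   0   6  30 ]
Row echelon form:
[ -5  -4   6   5  |   -4 ]
[  0   3   4   1  |    8 ]
[  0   0  -5  -5  |  -25 ]
[  0   0   0   6  |   30 ]
Back-substitution:
w = (30) / 6 = 5
z = (-25 - (-5)*(5)) / -5 = 0
y = (8 - (4)*(0) - (1)*(5)) / 3 = 1
x = (-4 - (-4)*(1) - (6)*(0) - (5)*(5)) / -5 = 5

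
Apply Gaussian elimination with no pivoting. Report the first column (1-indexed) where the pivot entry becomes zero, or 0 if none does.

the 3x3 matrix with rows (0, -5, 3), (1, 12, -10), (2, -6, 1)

Naive forward elimination:
Pivot entry (1,1) is zero but row 2 has 1 in column 1 -> naive elimination stops; a row interchange (e.g. R1 <-> R2) would be required here.

first zero-pivot column = 1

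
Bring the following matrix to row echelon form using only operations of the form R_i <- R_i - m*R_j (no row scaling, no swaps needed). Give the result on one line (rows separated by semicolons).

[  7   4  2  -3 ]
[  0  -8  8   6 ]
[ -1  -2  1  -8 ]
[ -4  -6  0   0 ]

Forward elimination:
R3 <- R3 - (-1/7)*R1:  [     0  -10/7    9/7  -59/7 ]
R4 <- R4 - (-4/7)*R1:  [     0  -26/7    8/7  -12/7 ]
R3 <- R3 - (5/28)*R2:  [     0      0   -1/7  -19/2 ]
R4 <- R4 - (13/28)*R2:  [     0      0  -18/7   -9/2 ]
R4 <- R4 - (18)*R3:  [     0      0      0  333/2 ]
Row echelon form:
[ 7   4     2     -3 ]
[ 0  -8     8      6 ]
[ 0   0  -1/7  -19/2 ]
[ 0   0     0  333/2 ]

REF = [7 4 2 -3; 0 -8 8 6; 0 0 -1/7 -19/2; 0 0 0 333/2]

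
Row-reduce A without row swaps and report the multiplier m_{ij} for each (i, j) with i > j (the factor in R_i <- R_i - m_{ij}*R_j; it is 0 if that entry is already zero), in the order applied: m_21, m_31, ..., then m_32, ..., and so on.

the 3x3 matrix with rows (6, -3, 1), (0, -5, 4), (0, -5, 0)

Forward elimination:
R2: entry in column 1 is already 0 -> m_{21} = 0 (no row operation needed)
R3: entry in column 1 is already 0 -> m_{31} = 0 (no row operation needed)
R3 <- R3 - (1)*R2:  [  0   0  -4 ]
Multipliers (in order of application): m_{21} = 0, m_{31} = 0, m_{32} = 1

multipliers: 0, 0, 1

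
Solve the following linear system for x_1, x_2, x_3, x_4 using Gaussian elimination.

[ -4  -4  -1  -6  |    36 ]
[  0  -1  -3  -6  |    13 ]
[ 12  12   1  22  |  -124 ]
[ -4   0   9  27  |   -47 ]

Forward elimination on [A|b]:
R3 <- R3 - (-3)*R1:  [   0    0   -2    4  -16 ]
R4 <- R4 - (1)*R1:  [   0    4   10   33  -83 ]
R4 <- R4 - (-4)*R2:  [   0    0   -2    9  -31 ]
R4 <- R4 - (1)*R3:  [   0    0    0    5  -15 ]
Row echelon form:
[ -4  -4  -1  -6  |   36 ]
[  0  -1  -3  -6  |   13 ]
[  0   0  -2   4  |  -16 ]
[  0   0   0   5  |  -15 ]
Back-substitution:
x_4 = (-15) / 5 = -3
x_3 = (-16 - (4)*(-3)) / -2 = 2
x_2 = (13 - (-3)*(2) - (-6)*(-3)) / -1 = -1
x_1 = (36 - (-4)*(-1) - (-1)*(2) - (-6)*(-3)) / -4 = -4

(-4, -1, 2, -3)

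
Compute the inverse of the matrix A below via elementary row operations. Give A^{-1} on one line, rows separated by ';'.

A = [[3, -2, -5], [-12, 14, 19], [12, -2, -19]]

Gauss-Jordan on [A | I]:
R1 <- (1/3)*R1:  [    1  -2/3  -5/3  |   1/3     0     0 ]
R2 <- R2 - (-12)*R1:  [  0   6  -1  |   4   1   0 ]
R3 <- R3 - (12)*R1:  [  0   6   1  |  -4   0   1 ]
R2 <- (1/6)*R2:  [    0     1  -1/6  |   2/3   1/6     0 ]
R1 <- R1 - (-2/3)*R2:  [     1      0  -16/9  |    7/9    1/9      0 ]
R3 <- R3 - (6)*R2:  [  0   0   2  |  -8  -1   1 ]
R3 <- (1/2)*R3:  [    0     0     1  |    -4  -1/2   1/2 ]
R1 <- R1 - (-16/9)*R3:  [     1      0      0  |  -19/3   -7/9    8/9 ]
R2 <- R2 - (-1/6)*R3:  [    0     1     0  |     0  1/12  1/12 ]
Right block of [I | A^{-1}] is the inverse:
[ -19/3  -7/9   8/9 ]
[     0  1/12  1/12 ]
[    -4  -1/2   1/2 ]

inverse = [-19/3 -7/9 8/9; 0 1/12 1/12; -4 -1/2 1/2]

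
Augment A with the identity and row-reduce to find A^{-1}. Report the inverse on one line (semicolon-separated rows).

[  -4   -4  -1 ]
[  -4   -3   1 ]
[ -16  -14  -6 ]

inverse = [4/3 -5/12 -7/24; -5/3 1/3 1/3; 1/3 1/3 -1/6]

Gauss-Jordan on [A | I]:
R1 <- (1/-4)*R1:  [    1     1   1/4  |  -1/4     0     0 ]
R2 <- R2 - (-4)*R1:  [  0   1   2  |  -1   1   0 ]
R3 <- R3 - (-16)*R1:  [  0   2  -2  |  -4   0   1 ]
R1 <- R1 - (1)*R2:  [    1     0  -7/4  |   3/4    -1     0 ]
R3 <- R3 - (2)*R2:  [  0   0  -6  |  -2  -2   1 ]
R3 <- (1/-6)*R3:  [    0     0     1  |   1/3   1/3  -1/6 ]
R1 <- R1 - (-7/4)*R3:  [     1      0      0  |    4/3  -5/12  -7/24 ]
R2 <- R2 - (2)*R3:  [    0     1     0  |  -5/3   1/3   1/3 ]
Right block of [I | A^{-1}] is the inverse:
[  4/3  -5/12  -7/24 ]
[ -5/3    1/3    1/3 ]
[  1/3    1/3   -1/6 ]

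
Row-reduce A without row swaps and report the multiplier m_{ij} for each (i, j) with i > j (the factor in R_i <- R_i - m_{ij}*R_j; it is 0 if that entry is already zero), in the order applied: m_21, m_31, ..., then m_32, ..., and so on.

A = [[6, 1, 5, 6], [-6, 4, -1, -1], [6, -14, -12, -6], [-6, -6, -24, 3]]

Forward elimination:
R2 <- R2 - (-1)*R1:  [ 0  5  4  5 ]
R3 <- R3 - (1)*R1:  [   0  -15  -17  -12 ]
R4 <- R4 - (-1)*R1:  [   0   -5  -19    9 ]
R3 <- R3 - (-3)*R2:  [  0   0  -5   3 ]
R4 <- R4 - (-1)*R2:  [   0    0  -15   14 ]
R4 <- R4 - (3)*R3:  [ 0  0  0  5 ]
Multipliers (in order of application): m_{21} = -1, m_{31} = 1, m_{41} = -1, m_{32} = -3, m_{42} = -1, m_{43} = 3

multipliers: -1, 1, -1, -3, -1, 3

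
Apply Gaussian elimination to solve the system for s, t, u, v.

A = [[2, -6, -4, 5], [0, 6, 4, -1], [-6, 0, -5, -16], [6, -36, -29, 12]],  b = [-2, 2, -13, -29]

Forward elimination on [A|b]:
R3 <- R3 - (-3)*R1:  [   0  -18  -17   -1  -19 ]
R4 <- R4 - (3)*R1:  [   0  -18  -17   -3  -23 ]
R3 <- R3 - (-3)*R2:  [   0    0   -5   -4  -13 ]
R4 <- R4 - (-3)*R2:  [   0    0   -5   -6  -17 ]
R4 <- R4 - (1)*R3:  [  0   0   0  -2  -4 ]
Row echelon form:
[ 2  -6  -4   5  |   -2 ]
[ 0   6   4  -1  |    2 ]
[ 0   0  -5  -4  |  -13 ]
[ 0   0   0  -2  |   -4 ]
Back-substitution:
v = (-4) / -2 = 2
u = (-13 - (-4)*(2)) / -5 = 1
t = (2 - (4)*(1) - (-1)*(2)) / 6 = 0
s = (-2 - (-6)*(0) - (-4)*(1) - (5)*(2)) / 2 = -4

(-4, 0, 1, 2)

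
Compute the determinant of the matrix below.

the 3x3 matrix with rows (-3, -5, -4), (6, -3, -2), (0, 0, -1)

det(A) = -39

Forward elimination:
R2 <- R2 - (-2)*R1:  [   0  -13  -10 ]
Upper-triangular form:
[ -3   -5   -4 ]
[  0  -13  -10 ]
[  0    0   -1 ]
det(A) = (-1)^0 * (-3) * (-13) * (-1) = -39  (0 row swaps -> sign +1)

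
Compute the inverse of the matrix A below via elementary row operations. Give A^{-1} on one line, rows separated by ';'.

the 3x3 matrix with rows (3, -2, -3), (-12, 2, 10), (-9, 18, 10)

inverse = [-80/27 -17/27 -7/27; 5/9 1/18 1/9; -11/3 -2/3 -1/3]

Gauss-Jordan on [A | I]:
R1 <- (1/3)*R1:  [    1  -2/3    -1  |   1/3     0     0 ]
R2 <- R2 - (-12)*R1:  [  0  -6  -2  |   4   1   0 ]
R3 <- R3 - (-9)*R1:  [  0  12   1  |   3   0   1 ]
R2 <- (1/-6)*R2:  [    0     1   1/3  |  -2/3  -1/6     0 ]
R1 <- R1 - (-2/3)*R2:  [    1     0  -7/9  |  -1/9  -1/9     0 ]
R3 <- R3 - (12)*R2:  [  0   0  -3  |  11   2   1 ]
R3 <- (1/-3)*R3:  [     0      0      1  |  -11/3   -2/3   -1/3 ]
R1 <- R1 - (-7/9)*R3:  [      1       0       0  |  -80/27  -17/27   -7/27 ]
R2 <- R2 - (1/3)*R3:  [    0     1     0  |   5/9  1/18   1/9 ]
Right block of [I | A^{-1}] is the inverse:
[ -80/27  -17/27  -7/27 ]
[    5/9    1/18    1/9 ]
[  -11/3    -2/3   -1/3 ]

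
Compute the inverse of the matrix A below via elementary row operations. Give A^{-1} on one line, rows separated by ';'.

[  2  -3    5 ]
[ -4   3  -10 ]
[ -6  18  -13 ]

Gauss-Jordan on [A | I]:
R1 <- (1/2)*R1:  [    1  -3/2   5/2  |   1/2     0     0 ]
R2 <- R2 - (-4)*R1:  [  0  -3   0  |   2   1   0 ]
R3 <- R3 - (-6)*R1:  [ 0  9  2  |  3  0  1 ]
R2 <- (1/-3)*R2:  [    0     1     0  |  -2/3  -1/3     0 ]
R1 <- R1 - (-3/2)*R2:  [    1     0   5/2  |  -1/2  -1/2     0 ]
R3 <- R3 - (9)*R2:  [ 0  0  2  |  9  3  1 ]
R3 <- (1/2)*R3:  [   0    0    1  |  9/2  3/2  1/2 ]
R1 <- R1 - (5/2)*R3:  [     1      0      0  |  -47/4  -17/4   -5/4 ]
Right block of [I | A^{-1}] is the inverse:
[ -47/4  -17/4  -5/4 ]
[  -2/3   -1/3     0 ]
[   9/2    3/2   1/2 ]

inverse = [-47/4 -17/4 -5/4; -2/3 -1/3 0; 9/2 3/2 1/2]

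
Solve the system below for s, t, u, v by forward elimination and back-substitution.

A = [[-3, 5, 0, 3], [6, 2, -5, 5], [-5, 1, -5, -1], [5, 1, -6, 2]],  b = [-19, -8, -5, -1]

Forward elimination on [A|b]:
R2 <- R2 - (-2)*R1:  [   0   12   -5   11  -46 ]
R3 <- R3 - (5/3)*R1:  [     0  -22/3     -5     -6   80/3 ]
R4 <- R4 - (-5/3)*R1:  [     0   28/3     -6      7  -98/3 ]
R3 <- R3 - (-11/18)*R2:  [       0        0  -145/18    13/18    -13/9 ]
R4 <- R4 - (7/9)*R2:  [     0      0  -19/9  -14/9   28/9 ]
R4 <- R4 - (38/145)*R3:  [        0         0         0  -253/145   506/145 ]
Row echelon form:
[ -3   5        0         3  |      -19 ]
[  0  12       -5        11  |      -46 ]
[  0   0  -145/18     13/18  |    -13/9 ]
[  0   0        0  -253/145  |  506/145 ]
Back-substitution:
v = (506/145) / (-253/145) = -2
u = (-13/9 - (13/18)*(-2)) / (-145/18) = 0
t = (-46 - (-5)*(0) - (11)*(-2)) / 12 = -2
s = (-19 - (5)*(-2) - (3)*(-2)) / -3 = 1

(1, -2, 0, -2)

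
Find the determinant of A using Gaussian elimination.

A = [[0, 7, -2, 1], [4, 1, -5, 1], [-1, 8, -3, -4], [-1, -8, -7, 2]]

det(A) = 1622

Forward elimination:
R1 <-> R2   (pivot in column 1 was zero)
[  4   1  -5   1 ]
[  0   7  -2   1 ]
[ -1   8  -3  -4 ]
[ -1  -8  -7   2 ]
R3 <- R3 - (-1/4)*R1:  [     0   33/4  -17/4  -15/4 ]
R4 <- R4 - (-1/4)*R1:  [     0  -31/4  -33/4    9/4 ]
R3 <- R3 - (33/28)*R2:  [      0       0  -53/28  -69/14 ]
R4 <- R4 - (-31/28)*R2:  [       0        0  -293/28    47/14 ]
R4 <- R4 - (293/53)*R3:  [       0        0        0  1622/53 ]
Upper-triangular form:
[ 4  1      -5        1 ]
[ 0  7      -2        1 ]
[ 0  0  -53/28   -69/14 ]
[ 0  0       0  1622/53 ]
det(A) = (-1)^1 * (4) * (7) * (-53/28) * (1622/53) = 1622  (1 row swap -> sign -1)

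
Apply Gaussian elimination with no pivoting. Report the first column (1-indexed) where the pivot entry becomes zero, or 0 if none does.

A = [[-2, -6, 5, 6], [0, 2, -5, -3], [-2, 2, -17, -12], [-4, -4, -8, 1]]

Naive forward elimination:
R3 <- R3 - (1)*R1:  [   0    8  -22  -18 ]
R4 <- R4 - (2)*R1:  [   0    8  -18  -11 ]
R3 <- R3 - (4)*R2:  [  0   0  -2  -6 ]
R4 <- R4 - (4)*R2:  [ 0  0  2  1 ]
R4 <- R4 - (-1)*R3:  [  0   0   0  -5 ]
All pivots nonzero; naive elimination completes without hitting a zero pivot.

first zero-pivot column = 0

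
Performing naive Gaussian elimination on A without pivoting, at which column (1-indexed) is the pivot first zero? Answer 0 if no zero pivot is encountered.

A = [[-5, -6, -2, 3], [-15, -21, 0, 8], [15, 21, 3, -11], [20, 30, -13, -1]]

first zero-pivot column = 4

Naive forward elimination:
R2 <- R2 - (3)*R1:  [  0  -3   6  -1 ]
R3 <- R3 - (-3)*R1:  [  0   3  -3  -2 ]
R4 <- R4 - (-4)*R1:  [   0    6  -21   11 ]
R3 <- R3 - (-1)*R2:  [  0   0   3  -3 ]
R4 <- R4 - (-2)*R2:  [  0   0  -9   9 ]
R4 <- R4 - (-3)*R3:  [ 0  0  0  0 ]
Matrix at this point:
[ -5  -6  -2   3 ]
[  0  -3   6  -1 ]
[  0   0   3  -3 ]
[  0   0   0   0 ]
Pivot entry (4,4) in the last row is zero and there are no rows below to swap with -> zero pivot in column 4 (A is singular).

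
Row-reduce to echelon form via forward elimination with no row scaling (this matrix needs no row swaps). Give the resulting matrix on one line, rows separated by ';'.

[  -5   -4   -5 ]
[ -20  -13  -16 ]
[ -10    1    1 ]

Forward elimination:
R2 <- R2 - (4)*R1:  [ 0  3  4 ]
R3 <- R3 - (2)*R1:  [  0   9  11 ]
R3 <- R3 - (3)*R2:  [  0   0  -1 ]
Row echelon form:
[ -5  -4  -5 ]
[  0   3   4 ]
[  0   0  -1 ]

REF = [-5 -4 -5; 0 3 4; 0 0 -1]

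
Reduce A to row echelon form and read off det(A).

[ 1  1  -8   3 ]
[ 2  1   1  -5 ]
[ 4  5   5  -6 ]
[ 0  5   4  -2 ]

det(A) = 497

Forward elimination:
R2 <- R2 - (2)*R1:  [   0   -1   17  -11 ]
R3 <- R3 - (4)*R1:  [   0    1   37  -18 ]
R3 <- R3 - (-1)*R2:  [   0    0   54  -29 ]
R4 <- R4 - (-5)*R2:  [   0    0   89  -57 ]
R4 <- R4 - (89/54)*R3:  [       0        0        0  -497/54 ]
Upper-triangular form:
[ 1   1  -8        3 ]
[ 0  -1  17      -11 ]
[ 0   0  54      -29 ]
[ 0   0   0  -497/54 ]
det(A) = (-1)^0 * (1) * (-1) * (54) * (-497/54) = 497  (0 row swaps -> sign +1)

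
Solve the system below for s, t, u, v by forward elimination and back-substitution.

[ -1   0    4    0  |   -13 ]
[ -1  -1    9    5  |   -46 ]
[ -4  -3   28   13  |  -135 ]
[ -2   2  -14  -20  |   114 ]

(5, -2, -2, -5)

Forward elimination on [A|b]:
R2 <- R2 - (1)*R1:  [   0   -1    5    5  -33 ]
R3 <- R3 - (4)*R1:  [   0   -3   12   13  -83 ]
R4 <- R4 - (2)*R1:  [   0    2  -22  -20  140 ]
R3 <- R3 - (3)*R2:  [  0   0  -3  -2  16 ]
R4 <- R4 - (-2)*R2:  [   0    0  -12  -10   74 ]
R4 <- R4 - (4)*R3:  [  0   0   0  -2  10 ]
Row echelon form:
[ -1   0   4   0  |  -13 ]
[  0  -1   5   5  |  -33 ]
[  0   0  -3  -2  |   16 ]
[  0   0   0  -2  |   10 ]
Back-substitution:
v = (10) / -2 = -5
u = (16 - (-2)*(-5)) / -3 = -2
t = (-33 - (5)*(-2) - (5)*(-5)) / -1 = -2
s = (-13 - (4)*(-2)) / -1 = 5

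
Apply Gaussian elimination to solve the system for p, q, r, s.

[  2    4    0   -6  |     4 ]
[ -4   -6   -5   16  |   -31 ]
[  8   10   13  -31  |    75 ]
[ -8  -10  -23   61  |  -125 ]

(0, 1, 5, 0)

Forward elimination on [A|b]:
R2 <- R2 - (-2)*R1:  [   0    2   -5    4  -23 ]
R3 <- R3 - (4)*R1:  [  0  -6  13  -7  59 ]
R4 <- R4 - (-4)*R1:  [    0     6   -23    37  -109 ]
R3 <- R3 - (-3)*R2:  [   0    0   -2    5  -10 ]
R4 <- R4 - (3)*R2:  [   0    0   -8   25  -40 ]
R4 <- R4 - (4)*R3:  [ 0  0  0  5  0 ]
Row echelon form:
[ 2  4   0  -6  |    4 ]
[ 0  2  -5   4  |  -23 ]
[ 0  0  -2   5  |  -10 ]
[ 0  0   0   5  |    0 ]
Back-substitution:
s = (0) / 5 = 0
r = (-10 - (5)*(0)) / -2 = 5
q = (-23 - (-5)*(5) - (4)*(0)) / 2 = 1
p = (4 - (4)*(1) - (-6)*(0)) / 2 = 0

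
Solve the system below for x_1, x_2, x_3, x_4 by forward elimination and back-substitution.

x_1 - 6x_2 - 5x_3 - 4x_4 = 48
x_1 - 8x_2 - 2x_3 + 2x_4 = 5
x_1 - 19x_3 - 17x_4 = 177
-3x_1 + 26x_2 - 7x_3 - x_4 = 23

(-3, -1, -5, -5)

Forward elimination on [A|b]:
R2 <- R2 - (1)*R1:  [   0   -2    3    6  -43 ]
R3 <- R3 - (1)*R1:  [   0    6  -14  -13  129 ]
R4 <- R4 - (-3)*R1:  [   0    8  -22  -13  167 ]
R3 <- R3 - (-3)*R2:  [  0   0  -5   5   0 ]
R4 <- R4 - (-4)*R2:  [   0    0  -10   11   -5 ]
R4 <- R4 - (2)*R3:  [  0   0   0   1  -5 ]
Row echelon form:
[ 1  -6  -5  -4  |   48 ]
[ 0  -2   3   6  |  -43 ]
[ 0   0  -5   5  |    0 ]
[ 0   0   0   1  |   -5 ]
Back-substitution:
x_4 = (-5) / 1 = -5
x_3 = (0 - (5)*(-5)) / -5 = -5
x_2 = (-43 - (3)*(-5) - (6)*(-5)) / -2 = -1
x_1 = (48 - (-6)*(-1) - (-5)*(-5) - (-4)*(-5)) / 1 = -3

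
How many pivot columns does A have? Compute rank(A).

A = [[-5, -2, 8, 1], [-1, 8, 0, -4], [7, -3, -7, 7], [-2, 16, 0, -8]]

rank(A) = 3

Row reduction:
R2 <- R2 - (1/5)*R1:  [     0   42/5   -8/5  -21/5 ]
R3 <- R3 - (-7/5)*R1:  [     0  -29/5   21/5   42/5 ]
R4 <- R4 - (2/5)*R1:  [     0   84/5  -16/5  -42/5 ]
R3 <- R3 - (-29/42)*R2:  [     0      0  65/21   11/2 ]
R4 <- R4 - (2)*R2:  [ 0  0  0  0 ]
Row echelon form:
[ -5    -2      8      1 ]
[  0  42/5   -8/5  -21/5 ]
[  0     0  65/21   11/2 ]
[  0     0      0      0 ]
Nonzero rows / pivot columns: 3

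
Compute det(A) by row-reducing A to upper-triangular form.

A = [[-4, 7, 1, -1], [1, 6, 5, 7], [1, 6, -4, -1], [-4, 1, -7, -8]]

det(A) = 481

Forward elimination:
R2 <- R2 - (-1/4)*R1:  [    0  31/4  21/4  27/4 ]
R3 <- R3 - (-1/4)*R1:  [     0   31/4  -15/4   -5/4 ]
R4 <- R4 - (1)*R1:  [  0  -6  -8  -7 ]
R3 <- R3 - (1)*R2:  [  0   0  -9  -8 ]
R4 <- R4 - (-24/31)*R2:  [       0        0  -122/31   -55/31 ]
R4 <- R4 - (122/279)*R3:  [       0        0        0  481/279 ]
Upper-triangular form:
[ -4     7     1       -1 ]
[  0  31/4  21/4     27/4 ]
[  0     0    -9       -8 ]
[  0     0     0  481/279 ]
det(A) = (-1)^0 * (-4) * (31/4) * (-9) * (481/279) = 481  (0 row swaps -> sign +1)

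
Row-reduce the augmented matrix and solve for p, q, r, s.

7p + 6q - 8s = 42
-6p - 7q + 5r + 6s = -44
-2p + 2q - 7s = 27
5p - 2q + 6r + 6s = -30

Forward elimination on [A|b]:
R2 <- R2 - (-6/7)*R1:  [     0  -13/7      5   -6/7     -8 ]
R3 <- R3 - (-2/7)*R1:  [     0   26/7      0  -65/7     39 ]
R4 <- R4 - (5/7)*R1:  [     0  -44/7      6   82/7    -60 ]
R3 <- R3 - (-2)*R2:  [   0    0   10  -11   23 ]
R4 <- R4 - (44/13)*R2:  [       0        0  -142/13   190/13  -428/13 ]
R4 <- R4 - (-71/65)*R3:  [     0      0      0   13/5  -39/5 ]
Row echelon form:
[ 7      6   0    -8  |     42 ]
[ 0  -13/7   5  -6/7  |     -8 ]
[ 0      0  10   -11  |     23 ]
[ 0      0   0  13/5  |  -39/5 ]
Back-substitution:
s = (-39/5) / (13/5) = -3
r = (23 - (-11)*(-3)) / 10 = -1
q = (-8 - (5)*(-1) - (-6/7)*(-3)) / (-13/7) = 3
p = (42 - (6)*(3) - (-8)*(-3)) / 7 = 0

(0, 3, -1, -3)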